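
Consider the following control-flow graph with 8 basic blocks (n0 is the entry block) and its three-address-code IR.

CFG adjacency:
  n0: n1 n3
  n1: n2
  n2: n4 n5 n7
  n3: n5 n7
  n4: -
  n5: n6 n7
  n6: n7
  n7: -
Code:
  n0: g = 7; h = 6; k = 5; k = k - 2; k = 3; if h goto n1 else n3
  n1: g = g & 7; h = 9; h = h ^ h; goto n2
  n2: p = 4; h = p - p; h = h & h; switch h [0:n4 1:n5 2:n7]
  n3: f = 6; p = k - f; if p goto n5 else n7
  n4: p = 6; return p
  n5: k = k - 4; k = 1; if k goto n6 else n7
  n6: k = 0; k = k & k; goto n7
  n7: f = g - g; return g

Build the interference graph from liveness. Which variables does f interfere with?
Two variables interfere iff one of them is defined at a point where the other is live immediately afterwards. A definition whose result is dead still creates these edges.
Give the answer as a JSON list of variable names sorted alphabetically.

def/use:
  n0: def={g,h,k} ue=∅
  n1: def={g,h} ue={g}
  n2: def={h,p} ue=∅
  n3: def={f,p} ue={k}
  n4: def={p} ue=∅
  n5: def={k} ue={k}
  n6: def={k} ue=∅
  n7: def={f} ue={g}

Backward fixpoint:
  n0: in=∅ out={g,k}
  n1: in={g,k} out={g,k}
  n2: in={g,k} out={g,k}
  n3: in={g,k} out={g,k}
  n4: in=∅ out=∅
  n5: in={g,k} out={g}
  n6: in={g} out={g}
  n7: in={g} out=∅

Interference:
  f — {g,k}
  g — {f,h,k,p}
  h — {g,k}
  k — {f,g,h,p}
  p — {g,k}

N(f) = ["g", "k"]

Answer: ["g", "k"]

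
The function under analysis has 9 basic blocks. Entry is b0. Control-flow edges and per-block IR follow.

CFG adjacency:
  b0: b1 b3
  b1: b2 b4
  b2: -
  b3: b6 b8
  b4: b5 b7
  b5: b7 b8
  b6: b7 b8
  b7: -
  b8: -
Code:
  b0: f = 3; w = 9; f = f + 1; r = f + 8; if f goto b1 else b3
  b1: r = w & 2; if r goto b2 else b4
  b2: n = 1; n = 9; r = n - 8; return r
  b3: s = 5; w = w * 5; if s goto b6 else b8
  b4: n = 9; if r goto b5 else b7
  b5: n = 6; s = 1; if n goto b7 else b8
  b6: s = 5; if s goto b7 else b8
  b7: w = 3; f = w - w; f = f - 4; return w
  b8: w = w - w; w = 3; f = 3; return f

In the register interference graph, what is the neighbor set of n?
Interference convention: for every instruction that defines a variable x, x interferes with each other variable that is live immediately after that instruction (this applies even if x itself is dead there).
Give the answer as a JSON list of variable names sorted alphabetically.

Answer: ["r", "s", "w"]

Analysis:
Block summaries:
  b0: {f,r,w} / ∅
  b1: {r} / {w}
  b2: {n,r} / ∅
  b3: {s,w} / {w}
  b4: {n} / {r}
  b5: {n,s} / ∅
  b6: {s} / ∅
  b7: {f,w} / ∅
  b8: {f,w} / {w}

Backward fixpoint:
  b0: in=∅ out={w}
  b1: in={w} out={r,w}
  b2: in=∅ out=∅
  b3: in={w} out={w}
  b4: in={r,w} out={w}
  b5: in={w} out={w}
  b6: in={w} out={w}
  b7: in=∅ out=∅
  b8: in={w} out=∅

Conflict graph:
  f — {r,w}
  n — {r,s,w}
  r — {f,n,w}
  s — {n,w}
  w — {f,n,r,s}

N(n) = ["r", "s", "w"]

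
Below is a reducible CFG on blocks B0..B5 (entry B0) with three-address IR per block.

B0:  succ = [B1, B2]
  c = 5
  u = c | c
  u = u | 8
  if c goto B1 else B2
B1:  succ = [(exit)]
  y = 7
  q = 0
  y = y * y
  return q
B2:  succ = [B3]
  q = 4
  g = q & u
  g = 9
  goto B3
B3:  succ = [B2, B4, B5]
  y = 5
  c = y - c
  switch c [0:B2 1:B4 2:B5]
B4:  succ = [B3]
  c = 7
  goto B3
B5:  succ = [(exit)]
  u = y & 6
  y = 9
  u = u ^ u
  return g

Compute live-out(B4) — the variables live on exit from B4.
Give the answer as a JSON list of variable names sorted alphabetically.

Answer: ["c", "g", "u"]

Analysis:
Block summaries:
  B0: {c,u} / ∅
  B1: {q,y} / ∅
  B2: {g,q} / {u}
  B3: {c,y} / {c}
  B4: {c} / ∅
  B5: {u,y} / {g,y}

Backward fixpoint:
  live B0: ∅→{c,u}
  live B1: ∅→∅
  live B2: {c,u}→{c,g,u}
  live B3: {c,g,u}→{c,g,u,y}
  live B4: {g,u}→{c,g,u}
  live B5: {g,y}→∅

live-out(B4) = ["c", "g", "u"]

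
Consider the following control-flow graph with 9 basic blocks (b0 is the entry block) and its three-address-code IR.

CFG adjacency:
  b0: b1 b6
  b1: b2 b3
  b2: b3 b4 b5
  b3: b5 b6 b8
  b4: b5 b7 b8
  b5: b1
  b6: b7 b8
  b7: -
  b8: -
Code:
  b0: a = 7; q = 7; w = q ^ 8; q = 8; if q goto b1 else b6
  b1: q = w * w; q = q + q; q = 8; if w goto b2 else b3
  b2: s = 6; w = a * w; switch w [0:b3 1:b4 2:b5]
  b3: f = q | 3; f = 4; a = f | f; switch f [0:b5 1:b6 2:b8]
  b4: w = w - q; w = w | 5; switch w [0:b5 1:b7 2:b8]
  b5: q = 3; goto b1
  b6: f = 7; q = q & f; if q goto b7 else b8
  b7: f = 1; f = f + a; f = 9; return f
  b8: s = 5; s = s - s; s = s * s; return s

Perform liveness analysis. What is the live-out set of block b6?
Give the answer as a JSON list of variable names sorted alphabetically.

def/use:
  b0: {a,q,w} / ∅
  b1: {q} / {w}
  b2: {s,w} / {a,w}
  b3: {a,f} / {q}
  b4: {w} / {q,w}
  b5: {q} / ∅
  b6: {f,q} / {q}
  b7: {f} / {a}
  b8: {s} / ∅

Backward fixpoint:
  b0: in=∅ out={a,q,w}
  b1: in={a,w} out={a,q,w}
  b2: in={a,q,w} out={a,q,w}
  b3: in={q,w} out={a,q,w}
  b4: in={a,q,w} out={a,w}
  b5: in={a,w} out={a,w}
  b6: in={a,q} out={a}
  b7: in={a} out=∅
  b8: in=∅ out=∅

live-out(b6) = ["a"]

Answer: ["a"]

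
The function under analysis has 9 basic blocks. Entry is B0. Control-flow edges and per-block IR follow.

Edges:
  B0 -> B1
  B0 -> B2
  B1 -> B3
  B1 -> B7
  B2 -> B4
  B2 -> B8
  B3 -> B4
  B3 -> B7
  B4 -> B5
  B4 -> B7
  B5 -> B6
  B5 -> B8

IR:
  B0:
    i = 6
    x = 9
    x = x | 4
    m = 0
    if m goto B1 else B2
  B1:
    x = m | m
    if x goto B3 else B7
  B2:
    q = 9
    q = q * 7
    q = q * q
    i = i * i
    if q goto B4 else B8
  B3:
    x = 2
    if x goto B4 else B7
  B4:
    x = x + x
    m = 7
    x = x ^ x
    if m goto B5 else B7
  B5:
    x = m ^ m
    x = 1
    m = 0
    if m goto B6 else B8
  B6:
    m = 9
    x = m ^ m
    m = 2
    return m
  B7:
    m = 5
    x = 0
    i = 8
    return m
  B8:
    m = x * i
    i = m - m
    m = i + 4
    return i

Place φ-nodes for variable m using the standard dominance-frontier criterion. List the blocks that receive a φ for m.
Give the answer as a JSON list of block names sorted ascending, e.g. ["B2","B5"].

idom tree: B1←B0 B2←B0 B3←B1 B4←B0 B5←B4 B6←B5 B7←B0 B8←B0
Join-block Dom:
  B4: preds {B2,B3}: {B0,B2} ∩ {B0,B1,B3} = {B0}; idom=B0
  B7: preds {B1,B3,B4}: {B0,B1} ∩ {B0,B1,B3} ∩ {B0,B4} = {B0}; idom=B0
  B8: preds {B2,B5}: {B0,B2} ∩ {B0,B4,B5} = {B0}; idom=B0

DF walk-up:
  B4←B2: walk B2 to B0
  B4←B3: walk B3→B1 to B0
  B7←B1: walk B1 to B0
  B7←B3: walk B3→B1 to B0
  B7←B4: walk B4 to B0
  B8←B2: walk B2 to B0
  B8←B5: walk B5→B4 to B0
  B0 → ∅
  B1 → {B4,B7}
  B2 → {B4,B8}
  B3 → {B4,B7}
  B4 → {B7,B8}
  B5 → {B8}
  B6 → ∅
  B7 → ∅
  B8 → ∅

φ for m: defs {B0,B4,B5,B6,B7,B8}
  DF⁺ = {B7,B8}

Answer: ["B7", "B8"]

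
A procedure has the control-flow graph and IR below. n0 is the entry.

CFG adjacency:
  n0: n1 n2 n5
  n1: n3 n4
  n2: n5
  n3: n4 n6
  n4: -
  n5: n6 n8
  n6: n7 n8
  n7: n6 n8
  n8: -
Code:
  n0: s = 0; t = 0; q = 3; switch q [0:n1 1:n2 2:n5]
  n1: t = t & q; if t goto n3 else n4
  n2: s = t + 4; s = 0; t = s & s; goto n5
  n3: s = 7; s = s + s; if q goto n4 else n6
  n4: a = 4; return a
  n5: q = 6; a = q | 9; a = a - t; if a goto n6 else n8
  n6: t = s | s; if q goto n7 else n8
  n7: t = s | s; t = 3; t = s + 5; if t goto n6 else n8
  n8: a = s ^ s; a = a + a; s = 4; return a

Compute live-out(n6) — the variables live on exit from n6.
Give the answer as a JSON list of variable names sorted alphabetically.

Answer: ["q", "s"]

Analysis:
Block summaries:
  n0 def {q,s,t} use ∅
  n1 def {t} use {q,t}
  n2 def {s,t} use {t}
  n3 def {s} use {q}
  n4 def {a} use ∅
  n5 def {a,q} use {t}
  n6 def {t} use {q,s}
  n7 def {t} use {s}
  n8 def {a,s} use {s}

Liveness:
  n0: in=∅ out={q,s,t}
  n1: in={q,t} out={q}
  n2: in={t} out={s,t}
  n3: in={q} out={q,s}
  n4: in=∅ out=∅
  n5: in={s,t} out={q,s}
  n6: in={q,s} out={q,s}
  n7: in={q,s} out={q,s}
  n8: in={s} out=∅

live-out(n6) = ["q", "s"]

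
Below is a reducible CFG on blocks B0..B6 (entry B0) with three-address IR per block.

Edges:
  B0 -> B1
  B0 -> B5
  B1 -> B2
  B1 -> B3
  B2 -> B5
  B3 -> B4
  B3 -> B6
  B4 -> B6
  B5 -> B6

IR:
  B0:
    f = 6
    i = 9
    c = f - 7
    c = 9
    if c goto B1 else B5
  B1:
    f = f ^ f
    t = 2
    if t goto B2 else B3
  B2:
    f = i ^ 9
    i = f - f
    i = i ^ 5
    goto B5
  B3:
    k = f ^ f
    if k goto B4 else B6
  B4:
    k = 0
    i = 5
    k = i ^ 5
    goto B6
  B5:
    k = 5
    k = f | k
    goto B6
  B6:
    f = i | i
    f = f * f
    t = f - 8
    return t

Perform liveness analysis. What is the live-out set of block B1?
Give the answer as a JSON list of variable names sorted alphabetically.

Per-block:
  B0: def={c,f,i} ue=∅
  B1: def={f,t} ue={f}
  B2: def={f,i} ue={i}
  B3: def={k} ue={f}
  B4: def={i,k} ue=∅
  B5: def={k} ue={f}
  B6: def={f,t} ue={i}

Backward fixpoint:
  B0 li=∅ lo={f,i}
  B1 li={f,i} lo={f,i}
  B2 li={i} lo={f,i}
  B3 li={f,i} lo={i}
  B4 li=∅ lo={i}
  B5 li={f,i} lo={i}
  B6 li={i} lo=∅

live-out(B1) = ["f", "i"]

Answer: ["f", "i"]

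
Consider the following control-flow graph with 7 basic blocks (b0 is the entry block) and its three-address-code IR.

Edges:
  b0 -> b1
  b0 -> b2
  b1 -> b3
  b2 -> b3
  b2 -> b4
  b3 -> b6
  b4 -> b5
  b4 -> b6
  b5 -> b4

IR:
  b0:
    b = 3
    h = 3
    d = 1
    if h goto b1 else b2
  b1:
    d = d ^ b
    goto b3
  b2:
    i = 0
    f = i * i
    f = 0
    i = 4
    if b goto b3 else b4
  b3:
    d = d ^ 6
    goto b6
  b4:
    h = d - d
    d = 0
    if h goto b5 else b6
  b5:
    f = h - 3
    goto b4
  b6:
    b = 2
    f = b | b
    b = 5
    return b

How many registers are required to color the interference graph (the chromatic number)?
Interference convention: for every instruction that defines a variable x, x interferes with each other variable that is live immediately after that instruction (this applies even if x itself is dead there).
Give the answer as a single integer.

Per-block:
  b0: {b,d,h} / ∅
  b1: {d} / {b,d}
  b2: {f,i} / {b}
  b3: {d} / {d}
  b4: {d,h} / {d}
  b5: {f} / {h}
  b6: {b,f} / ∅

Backward fixpoint:
  b0 li=∅ lo={b,d}
  b1 li={b,d} lo={d}
  b2 li={b,d} lo={d}
  b3 li={d} lo=∅
  b4 li={d} lo={d,h}
  b5 li={d,h} lo={d}
  b6 li=∅ lo=∅

Interference:
  b: {d,f,h,i}
  d: {b,f,h,i}
  f: {b,d}
  h: {b,d}
  i: {b,d}

Registers:
  clique {b,d,f} ⇒ need ≥ 3
  assign b→R0 d→R1 f→R2 h→R2 i→R2 — no edge inside a register ⇒ χ ≤ 3
  χ = 3

Answer: 3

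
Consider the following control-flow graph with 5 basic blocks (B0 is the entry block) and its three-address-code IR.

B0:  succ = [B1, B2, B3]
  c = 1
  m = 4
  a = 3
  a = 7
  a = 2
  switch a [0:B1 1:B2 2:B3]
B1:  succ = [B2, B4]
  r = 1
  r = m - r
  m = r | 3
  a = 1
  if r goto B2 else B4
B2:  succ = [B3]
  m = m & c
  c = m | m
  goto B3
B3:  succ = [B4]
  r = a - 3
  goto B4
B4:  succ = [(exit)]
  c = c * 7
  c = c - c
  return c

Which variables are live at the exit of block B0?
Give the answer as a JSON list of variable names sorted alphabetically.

Answer: ["a", "c", "m"]

Derivation:
Block summaries:
  B0: def={a,c,m} ue=∅
  B1: def={a,m,r} ue={m}
  B2: def={c,m} ue={c,m}
  B3: def={r} ue={a}
  B4: def={c} ue={c}

Liveness:
  B0: in=∅ out={a,c,m}
  B1: in={c,m} out={a,c,m}
  B2: in={a,c,m} out={a,c}
  B3: in={a,c} out={c}
  B4: in={c} out=∅

live-out(B0) = ["a", "c", "m"]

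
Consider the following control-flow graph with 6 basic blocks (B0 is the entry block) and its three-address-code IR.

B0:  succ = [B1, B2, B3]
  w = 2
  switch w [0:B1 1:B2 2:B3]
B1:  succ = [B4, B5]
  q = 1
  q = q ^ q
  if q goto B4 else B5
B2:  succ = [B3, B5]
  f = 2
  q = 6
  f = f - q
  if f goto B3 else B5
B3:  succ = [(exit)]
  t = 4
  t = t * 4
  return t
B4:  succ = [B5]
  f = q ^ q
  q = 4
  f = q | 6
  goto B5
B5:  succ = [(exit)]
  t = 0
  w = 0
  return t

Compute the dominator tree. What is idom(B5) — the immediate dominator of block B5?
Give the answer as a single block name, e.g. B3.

Answer: B0

Derivation:
idom tree: B1←B0 B2←B0 B3←B0 B4←B1 B5←B0
Dom∩ at merges:
  B3: preds {B0,B2}: {B0} ∩ {B0,B2} = {B0}; idom=B0
  B5: preds {B1,B2,B4}: {B0,B1} ∩ {B0,B2} ∩ {B0,B1,B4} = {B0}; idom=B0

idom(B5) = B0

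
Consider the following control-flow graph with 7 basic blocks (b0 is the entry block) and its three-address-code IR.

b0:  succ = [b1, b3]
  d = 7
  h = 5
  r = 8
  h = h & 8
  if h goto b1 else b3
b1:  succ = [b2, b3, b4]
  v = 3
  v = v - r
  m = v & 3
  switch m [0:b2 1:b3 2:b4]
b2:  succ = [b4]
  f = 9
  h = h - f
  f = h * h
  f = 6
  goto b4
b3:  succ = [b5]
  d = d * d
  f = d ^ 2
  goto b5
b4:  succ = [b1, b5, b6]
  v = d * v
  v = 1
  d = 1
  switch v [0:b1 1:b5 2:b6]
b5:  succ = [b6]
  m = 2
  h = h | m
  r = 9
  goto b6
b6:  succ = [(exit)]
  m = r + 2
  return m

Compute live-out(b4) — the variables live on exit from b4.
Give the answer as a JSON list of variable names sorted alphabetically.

Per-block:
  b0 def {d,h,r} use ∅
  b1 def {m,v} use {r}
  b2 def {f,h} use {h}
  b3 def {d,f} use {d}
  b4 def {d,v} use {d,v}
  b5 def {h,m,r} use {h}
  b6 def {m} use {r}

Liveness:
  b0: in=∅ out={d,h,r}
  b1: in={d,h,r} out={d,h,r,v}
  b2: in={d,h,r,v} out={d,h,r,v}
  b3: in={d,h} out={h}
  b4: in={d,h,r,v} out={d,h,r}
  b5: in={h} out={r}
  b6: in={r} out=∅

live-out(b4) = ["d", "h", "r"]

Answer: ["d", "h", "r"]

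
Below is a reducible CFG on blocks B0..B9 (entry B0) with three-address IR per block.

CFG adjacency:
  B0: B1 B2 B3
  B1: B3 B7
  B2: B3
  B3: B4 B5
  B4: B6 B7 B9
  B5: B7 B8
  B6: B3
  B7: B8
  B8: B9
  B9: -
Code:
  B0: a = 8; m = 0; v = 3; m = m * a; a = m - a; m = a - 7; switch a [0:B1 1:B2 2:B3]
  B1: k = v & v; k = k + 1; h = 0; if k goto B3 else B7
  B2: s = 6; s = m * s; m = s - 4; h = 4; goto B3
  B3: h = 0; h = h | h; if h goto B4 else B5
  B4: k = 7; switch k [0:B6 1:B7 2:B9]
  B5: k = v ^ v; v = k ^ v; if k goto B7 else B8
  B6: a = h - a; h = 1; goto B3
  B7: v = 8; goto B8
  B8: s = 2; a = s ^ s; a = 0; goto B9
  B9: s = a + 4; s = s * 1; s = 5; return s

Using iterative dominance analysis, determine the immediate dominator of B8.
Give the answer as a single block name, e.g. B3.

Answer: B0

Working:
idom tree: B1←B0 B2←B0 B3←B0 B4←B3 B5←B3 B6←B4 B7←B0 B8←B0 B9←B0
Dom at joins:
  B3: preds {B0,B1,B2,B6}: {B0} ∩ {B0,B1} ∩ {B0,B2} ∩ {B0,B3,B4,B6} = {B0}; idom=B0
  B7: preds {B1,B4,B5}: {B0,B1} ∩ {B0,B3,B4} ∩ {B0,B3,B5} = {B0}; idom=B0
  B8: preds {B5,B7}: {B0,B3,B5} ∩ {B0,B7} = {B0}; idom=B0
  B9: preds {B4,B8}: {B0,B3,B4} ∩ {B0,B8} = {B0}; idom=B0

idom(B8) = B0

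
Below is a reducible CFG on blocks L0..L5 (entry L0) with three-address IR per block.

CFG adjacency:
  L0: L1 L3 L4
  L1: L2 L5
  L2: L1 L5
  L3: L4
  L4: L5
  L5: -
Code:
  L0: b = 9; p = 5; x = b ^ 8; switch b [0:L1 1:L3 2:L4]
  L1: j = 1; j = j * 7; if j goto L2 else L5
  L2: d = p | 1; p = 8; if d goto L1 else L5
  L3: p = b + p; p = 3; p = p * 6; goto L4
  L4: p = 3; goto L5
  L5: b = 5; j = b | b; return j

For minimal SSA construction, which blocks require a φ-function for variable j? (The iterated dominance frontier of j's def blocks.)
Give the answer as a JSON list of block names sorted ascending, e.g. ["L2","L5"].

Answer: ["L1", "L5"]

Working:
idom tree: L1←L0 L2←L1 L3←L0 L4←L0 L5←L0
Join-block Dom:
  L1: preds {L0,L2}: {L0} ∩ {L0,L1,L2} = {L0}; idom=L0
  L4: preds {L0,L3}: {L0} ∩ {L0,L3} = {L0}; idom=L0
  L5: preds {L1,L2,L4}: {L0,L1} ∩ {L0,L1,L2} ∩ {L0,L4} = {L0}; idom=L0

Frontier:
  join L1 pred L0: · stop@L0
  join L1 pred L2: L2→L1 stop@L0
  join L4 pred L0: · stop@L0
  join L4 pred L3: L3 stop@L0
  join L5 pred L1: L1 stop@L0
  join L5 pred L2: L2→L1 stop@L0
  join L5 pred L4: L4 stop@L0
  DF(L0)=∅
  DF(L1)={L1,L5}
  DF(L2)={L1,L5}
  DF(L3)={L4}
  DF(L4)={L5}
  DF(L5)=∅

φ for j: defs {L1,L5}
  DF⁺ = {L1,L5}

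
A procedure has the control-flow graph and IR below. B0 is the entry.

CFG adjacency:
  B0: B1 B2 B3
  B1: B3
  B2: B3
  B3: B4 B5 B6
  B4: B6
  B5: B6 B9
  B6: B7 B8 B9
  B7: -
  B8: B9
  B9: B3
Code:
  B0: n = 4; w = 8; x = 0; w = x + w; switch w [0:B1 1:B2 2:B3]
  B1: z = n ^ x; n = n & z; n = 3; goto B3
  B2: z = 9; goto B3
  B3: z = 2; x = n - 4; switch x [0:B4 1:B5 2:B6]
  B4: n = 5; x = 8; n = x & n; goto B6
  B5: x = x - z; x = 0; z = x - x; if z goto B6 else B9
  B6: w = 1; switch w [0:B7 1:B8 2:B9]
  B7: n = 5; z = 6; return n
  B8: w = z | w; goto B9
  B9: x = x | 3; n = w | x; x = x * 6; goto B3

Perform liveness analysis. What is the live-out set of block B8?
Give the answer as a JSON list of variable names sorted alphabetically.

def/use:
  B0: def={n,w,x} ue=∅
  B1: def={n,z} ue={n,x}
  B2: def={z} ue=∅
  B3: def={x,z} ue={n}
  B4: def={n,x} ue=∅
  B5: def={x,z} ue={x,z}
  B6: def={w} ue=∅
  B7: def={n,z} ue=∅
  B8: def={w} ue={w,z}
  B9: def={n,x} ue={w,x}

Live sets:
  B0 li=∅ lo={n,w,x}
  B1 li={n,w,x} lo={n,w}
  B2 li={n,w} lo={n,w}
  B3 li={n,w} lo={w,x,z}
  B4 li={z} lo={x,z}
  B5 li={w,x,z} lo={w,x,z}
  B6 li={x,z} lo={w,x,z}
  B7 li=∅ lo=∅
  B8 li={w,x,z} lo={w,x}
  B9 li={w,x} lo={n,w}

live-out(B8) = ["w", "x"]

Answer: ["w", "x"]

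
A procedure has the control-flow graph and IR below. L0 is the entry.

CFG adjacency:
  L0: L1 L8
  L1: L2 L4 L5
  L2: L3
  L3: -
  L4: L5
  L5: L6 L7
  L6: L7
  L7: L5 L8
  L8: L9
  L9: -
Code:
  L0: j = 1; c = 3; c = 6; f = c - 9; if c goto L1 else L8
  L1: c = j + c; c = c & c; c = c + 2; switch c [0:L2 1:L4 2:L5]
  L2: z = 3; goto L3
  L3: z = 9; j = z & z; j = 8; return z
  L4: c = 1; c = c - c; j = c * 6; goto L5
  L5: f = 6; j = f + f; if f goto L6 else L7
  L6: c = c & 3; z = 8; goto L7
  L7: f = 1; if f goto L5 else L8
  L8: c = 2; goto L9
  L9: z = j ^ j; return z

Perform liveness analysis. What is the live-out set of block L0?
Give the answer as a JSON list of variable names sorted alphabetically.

Answer: ["c", "j"]

Derivation:
Block summaries:
  L0: def={c,f,j} ue=∅
  L1: def={c} ue={c,j}
  L2: def={z} ue=∅
  L3: def={j,z} ue=∅
  L4: def={c,j} ue=∅
  L5: def={f,j} ue=∅
  L6: def={c,z} ue={c}
  L7: def={f} ue=∅
  L8: def={c} ue=∅
  L9: def={z} ue={j}

Backward fixpoint:
  L0 li=∅ lo={c,j}
  L1 li={c,j} lo={c}
  L2 li=∅ lo=∅
  L3 li=∅ lo=∅
  L4 li=∅ lo={c}
  L5 li={c} lo={c,j}
  L6 li={c,j} lo={c,j}
  L7 li={c,j} lo={c,j}
  L8 li={j} lo={j}
  L9 li={j} lo=∅

live-out(L0) = ["c", "j"]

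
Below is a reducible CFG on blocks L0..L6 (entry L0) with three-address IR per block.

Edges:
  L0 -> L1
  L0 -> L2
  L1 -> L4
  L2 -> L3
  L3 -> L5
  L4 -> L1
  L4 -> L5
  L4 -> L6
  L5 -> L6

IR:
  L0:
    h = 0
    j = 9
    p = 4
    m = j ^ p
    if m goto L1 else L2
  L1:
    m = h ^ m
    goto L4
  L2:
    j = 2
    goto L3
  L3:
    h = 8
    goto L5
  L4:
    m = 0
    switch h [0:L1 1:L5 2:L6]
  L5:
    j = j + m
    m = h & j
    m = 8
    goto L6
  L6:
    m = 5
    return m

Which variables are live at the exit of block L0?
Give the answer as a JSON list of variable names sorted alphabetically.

Answer: ["h", "j", "m"]

Derivation:
def/use:
  L0: {h,j,m,p} / ∅
  L1: {m} / {h,m}
  L2: {j} / ∅
  L3: {h} / ∅
  L4: {m} / {h}
  L5: {j,m} / {h,j,m}
  L6: {m} / ∅

Backward fixpoint:
  L0 li=∅ lo={h,j,m}
  L1 li={h,j,m} lo={h,j}
  L2 li={m} lo={j,m}
  L3 li={j,m} lo={h,j,m}
  L4 li={h,j} lo={h,j,m}
  L5 li={h,j,m} lo=∅
  L6 li=∅ lo=∅

live-out(L0) = ["h", "j", "m"]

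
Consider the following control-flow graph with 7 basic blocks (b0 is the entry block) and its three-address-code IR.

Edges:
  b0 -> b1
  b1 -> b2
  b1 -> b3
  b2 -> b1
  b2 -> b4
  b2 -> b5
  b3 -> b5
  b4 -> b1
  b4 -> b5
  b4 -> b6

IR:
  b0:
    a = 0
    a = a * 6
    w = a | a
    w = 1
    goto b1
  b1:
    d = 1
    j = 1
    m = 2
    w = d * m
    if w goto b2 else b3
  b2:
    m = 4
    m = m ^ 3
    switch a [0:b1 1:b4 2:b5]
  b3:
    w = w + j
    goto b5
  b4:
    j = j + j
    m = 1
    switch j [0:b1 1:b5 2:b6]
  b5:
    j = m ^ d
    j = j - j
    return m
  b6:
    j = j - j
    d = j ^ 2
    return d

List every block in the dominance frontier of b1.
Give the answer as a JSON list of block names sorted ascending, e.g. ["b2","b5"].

idom tree: b1←b0 b2←b1 b3←b1 b4←b2 b5←b1 b6←b4
Join-block Dom:
  b1: preds {b0,b2,b4}: {b0} ∩ {b0,b1,b2} ∩ {b0,b1,b2,b4} = {b0}; idom=b0
  b5: preds {b2,b3,b4}: {b0,b1,b2} ∩ {b0,b1,b3} ∩ {b0,b1,b2,b4} = {b0,b1}; idom=b1

Frontier:
  join b1 pred b0: · stop@b0
  join b1 pred b2: b2→b1 stop@b0
  join b1 pred b4: b4→b2→b1 stop@b0
  join b5 pred b2: b2 stop@b1
  join b5 pred b3: b3 stop@b1
  join b5 pred b4: b4→b2 stop@b1
  DF(b0)=∅
  DF(b1)={b1}
  DF(b2)={b1,b5}
  DF(b3)={b5}
  DF(b4)={b1,b5}
  DF(b5)=∅
  DF(b6)=∅

DF(b1) = ["b1"]

Answer: ["b1"]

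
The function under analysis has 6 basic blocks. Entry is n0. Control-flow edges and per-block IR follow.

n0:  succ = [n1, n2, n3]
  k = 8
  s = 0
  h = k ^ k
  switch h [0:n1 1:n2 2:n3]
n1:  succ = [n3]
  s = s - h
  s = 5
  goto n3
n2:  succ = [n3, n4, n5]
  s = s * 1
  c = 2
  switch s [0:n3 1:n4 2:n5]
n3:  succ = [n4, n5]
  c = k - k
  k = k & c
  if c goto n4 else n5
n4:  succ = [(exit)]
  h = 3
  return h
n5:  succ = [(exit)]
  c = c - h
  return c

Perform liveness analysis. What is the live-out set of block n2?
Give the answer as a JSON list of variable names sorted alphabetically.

Answer: ["c", "h", "k"]

Working:
def/use:
  n0: def={h,k,s} ue=∅
  n1: def={s} ue={h,s}
  n2: def={c,s} ue={s}
  n3: def={c,k} ue={k}
  n4: def={h} ue=∅
  n5: def={c} ue={c,h}

Liveness:
  n0 li=∅ lo={h,k,s}
  n1 li={h,k,s} lo={h,k}
  n2 li={h,k,s} lo={c,h,k}
  n3 li={h,k} lo={c,h}
  n4 li=∅ lo=∅
  n5 li={c,h} lo=∅

live-out(n2) = ["c", "h", "k"]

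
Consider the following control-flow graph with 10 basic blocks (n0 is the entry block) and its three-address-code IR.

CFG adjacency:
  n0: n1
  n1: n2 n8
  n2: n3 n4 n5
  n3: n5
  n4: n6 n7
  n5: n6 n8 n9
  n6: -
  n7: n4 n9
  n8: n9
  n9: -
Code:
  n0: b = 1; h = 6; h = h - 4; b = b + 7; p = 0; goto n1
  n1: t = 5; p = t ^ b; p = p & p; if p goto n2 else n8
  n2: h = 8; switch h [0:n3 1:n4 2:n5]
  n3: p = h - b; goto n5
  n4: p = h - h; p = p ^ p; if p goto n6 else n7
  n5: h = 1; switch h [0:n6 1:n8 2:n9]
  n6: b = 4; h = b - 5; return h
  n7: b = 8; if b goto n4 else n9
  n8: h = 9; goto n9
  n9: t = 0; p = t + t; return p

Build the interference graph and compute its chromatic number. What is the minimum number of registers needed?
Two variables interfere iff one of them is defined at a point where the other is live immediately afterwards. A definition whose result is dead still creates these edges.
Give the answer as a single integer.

Answer: 3

Derivation:
def/use:
  n0: def={b,h,p} ue=∅
  n1: def={p,t} ue={b}
  n2: def={h} ue=∅
  n3: def={p} ue={b,h}
  n4: def={p} ue={h}
  n5: def={h} ue=∅
  n6: def={b,h} ue=∅
  n7: def={b} ue=∅
  n8: def={h} ue=∅
  n9: def={p,t} ue=∅

Liveness:
  n0: in=∅ out={b}
  n1: in={b} out={b}
  n2: in={b} out={b,h}
  n3: in={b,h} out=∅
  n4: in={h} out={h}
  n5: in=∅ out=∅
  n6: in=∅ out=∅
  n7: in={h} out={h}
  n8: in=∅ out=∅
  n9: in=∅ out=∅

Interference:
  b — {h,p,t}
  h — {b,p}
  p — {b,h}
  t — {b}

Chromatic number:
  clique {b,h,p} ⇒ need ≥ 3
  3-colouring: c0={b}  c1={h,t}  c2={p}
  χ = 3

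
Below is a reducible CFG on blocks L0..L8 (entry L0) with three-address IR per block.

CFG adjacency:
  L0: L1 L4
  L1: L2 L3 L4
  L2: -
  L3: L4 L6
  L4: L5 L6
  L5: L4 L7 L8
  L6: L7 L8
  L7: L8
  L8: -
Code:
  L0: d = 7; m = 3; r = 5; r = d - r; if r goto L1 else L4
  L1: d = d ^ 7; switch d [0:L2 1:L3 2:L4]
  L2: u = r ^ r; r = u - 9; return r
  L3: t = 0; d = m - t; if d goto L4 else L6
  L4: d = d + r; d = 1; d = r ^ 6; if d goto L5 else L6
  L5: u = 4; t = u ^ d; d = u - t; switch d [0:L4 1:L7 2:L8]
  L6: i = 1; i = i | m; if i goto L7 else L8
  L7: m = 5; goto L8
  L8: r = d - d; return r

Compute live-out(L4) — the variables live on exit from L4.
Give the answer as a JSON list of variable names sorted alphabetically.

Per-block:
  L0 def {d,m,r} use ∅
  L1 def {d} use {d}
  L2 def {r,u} use {r}
  L3 def {d,t} use {m}
  L4 def {d} use {d,r}
  L5 def {d,t,u} use {d}
  L6 def {i} use {m}
  L7 def {m} use ∅
  L8 def {r} use {d}

Liveness:
  L0 li=∅ lo={d,m,r}
  L1 li={d,m,r} lo={d,m,r}
  L2 li={r} lo=∅
  L3 li={m,r} lo={d,m,r}
  L4 li={d,m,r} lo={d,m,r}
  L5 li={d,m,r} lo={d,m,r}
  L6 li={d,m} lo={d}
  L7 li={d} lo={d}
  L8 li={d} lo=∅

live-out(L4) = ["d", "m", "r"]

Answer: ["d", "m", "r"]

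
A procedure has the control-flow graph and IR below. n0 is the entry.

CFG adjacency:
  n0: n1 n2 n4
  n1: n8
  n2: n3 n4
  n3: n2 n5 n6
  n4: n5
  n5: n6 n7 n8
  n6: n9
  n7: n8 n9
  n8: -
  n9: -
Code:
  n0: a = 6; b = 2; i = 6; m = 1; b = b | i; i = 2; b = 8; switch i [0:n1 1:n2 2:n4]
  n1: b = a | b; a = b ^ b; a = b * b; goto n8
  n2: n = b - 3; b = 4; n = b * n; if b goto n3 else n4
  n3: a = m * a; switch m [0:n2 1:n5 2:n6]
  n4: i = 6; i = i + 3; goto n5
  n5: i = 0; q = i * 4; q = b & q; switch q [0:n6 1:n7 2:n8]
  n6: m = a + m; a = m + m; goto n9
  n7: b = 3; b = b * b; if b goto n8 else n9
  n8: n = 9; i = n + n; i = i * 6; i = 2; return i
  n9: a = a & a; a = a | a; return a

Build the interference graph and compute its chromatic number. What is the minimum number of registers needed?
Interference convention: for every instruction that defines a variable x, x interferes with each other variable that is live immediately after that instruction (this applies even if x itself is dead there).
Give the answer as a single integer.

Answer: 4

Working:
Block summaries:
  n0: {a,b,i,m} / ∅
  n1: {a,b} / {a,b}
  n2: {b,n} / {b}
  n3: {a} / {a,m}
  n4: {i} / ∅
  n5: {i,q} / {b}
  n6: {a,m} / {a,m}
  n7: {b} / ∅
  n8: {i,n} / ∅
  n9: {a} / {a}

Liveness:
  n0 li=∅ lo={a,b,m}
  n1 li={a,b} lo=∅
  n2 li={a,b,m} lo={a,b,m}
  n3 li={a,b,m} lo={a,b,m}
  n4 li={a,b,m} lo={a,b,m}
  n5 li={a,b,m} lo={a,m}
  n6 li={a,m} lo={a}
  n7 li={a} lo={a}
  n8 li=∅ lo=∅
  n9 li={a} lo=∅

Conflict graph:
  a — {b,i,m,n,q}
  b — {a,i,m,n,q}
  i — {a,b,m}
  m — {a,b,i,n,q}
  n — {a,b,m}
  q — {a,b,m}

Registers:
  clique {a,b,i,m} ⇒ need ≥ 4
  assign a→c0 b→c1 i→c3 m→c2 n→c3 q→c3 — no edge inside a register ⇒ χ ≤ 4
  χ = 4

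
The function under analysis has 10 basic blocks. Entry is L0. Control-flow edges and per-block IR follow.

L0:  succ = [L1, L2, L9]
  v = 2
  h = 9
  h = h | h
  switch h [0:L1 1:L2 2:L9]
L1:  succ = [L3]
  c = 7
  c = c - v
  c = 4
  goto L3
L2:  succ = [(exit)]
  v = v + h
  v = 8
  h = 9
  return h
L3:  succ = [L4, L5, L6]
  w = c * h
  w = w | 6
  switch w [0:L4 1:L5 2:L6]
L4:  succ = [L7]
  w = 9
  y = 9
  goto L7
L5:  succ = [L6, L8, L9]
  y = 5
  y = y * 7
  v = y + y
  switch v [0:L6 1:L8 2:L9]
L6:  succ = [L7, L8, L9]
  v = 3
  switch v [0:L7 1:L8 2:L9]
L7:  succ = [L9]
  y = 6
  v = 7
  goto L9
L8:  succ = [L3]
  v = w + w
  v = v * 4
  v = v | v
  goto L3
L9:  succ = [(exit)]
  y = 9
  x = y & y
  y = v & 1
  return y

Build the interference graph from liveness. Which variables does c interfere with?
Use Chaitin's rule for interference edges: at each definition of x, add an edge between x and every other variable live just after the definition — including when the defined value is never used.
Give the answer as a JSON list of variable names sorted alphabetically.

def/use:
  L0: {h,v} / ∅
  L1: {c} / {v}
  L2: {h,v} / {h,v}
  L3: {w} / {c,h}
  L4: {w,y} / ∅
  L5: {v,y} / ∅
  L6: {v} / ∅
  L7: {v,y} / ∅
  L8: {v} / {w}
  L9: {x,y} / {v}

Liveness:
  live L0: ∅→{h,v}
  live L1: {h,v}→{c,h}
  live L2: {h,v}→∅
  live L3: {c,h}→{c,h,w}
  live L4: ∅→∅
  live L5: {c,h,w}→{c,h,v,w}
  live L6: {c,h,w}→{c,h,v,w}
  live L7: ∅→{v}
  live L8: {c,h,w}→{c,h}
  live L9: {v}→∅

Interfere edges:
  c — {h,v,w,y}
  h — {c,v,w,y}
  v — {c,h,w,x,y}
  w — {c,h,v,y}
  x — {v}
  y — {c,h,v,w}

N(c) = ["h", "v", "w", "y"]

Answer: ["h", "v", "w", "y"]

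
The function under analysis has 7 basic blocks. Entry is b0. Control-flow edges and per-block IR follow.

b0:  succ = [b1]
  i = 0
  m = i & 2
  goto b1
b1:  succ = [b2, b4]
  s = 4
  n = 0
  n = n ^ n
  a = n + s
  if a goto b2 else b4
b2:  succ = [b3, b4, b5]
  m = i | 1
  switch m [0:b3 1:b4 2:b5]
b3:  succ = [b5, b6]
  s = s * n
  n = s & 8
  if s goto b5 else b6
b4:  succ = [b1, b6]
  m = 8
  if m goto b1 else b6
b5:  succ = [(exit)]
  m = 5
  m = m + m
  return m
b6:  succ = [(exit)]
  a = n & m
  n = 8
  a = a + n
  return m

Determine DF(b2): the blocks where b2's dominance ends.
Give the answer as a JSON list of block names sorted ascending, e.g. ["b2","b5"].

Answer: ["b4", "b6"]

Analysis:
idom tree: b1←b0 b2←b1 b3←b2 b4←b1 b5←b2 b6←b1
Dom∩ at merges:
  b1: preds {b0,b4}: {b0} ∩ {b0,b1,b4} = {b0}; idom=b0
  b4: preds {b1,b2}: {b0,b1} ∩ {b0,b1,b2} = {b0,b1}; idom=b1
  b5: preds {b2,b3}: {b0,b1,b2} ∩ {b0,b1,b2,b3} = {b0,b1,b2}; idom=b2
  b6: preds {b3,b4}: {b0,b1,b2,b3} ∩ {b0,b1,b4} = {b0,b1}; idom=b1

DF walk-up:
  b1←b0: walk · to b0
  b1←b4: walk b4→b1 to b0
  b4←b1: walk · to b1
  b4←b2: walk b2 to b1
  b5←b2: walk · to b2
  b5←b3: walk b3 to b2
  b6←b3: walk b3→b2 to b1
  b6←b4: walk b4 to b1
  b0: DF=∅
  b1: DF={b1}
  b2: DF={b4,b6}
  b3: DF={b5,b6}
  b4: DF={b1,b6}
  b5: DF=∅
  b6: DF=∅

DF(b2) = ["b4", "b6"]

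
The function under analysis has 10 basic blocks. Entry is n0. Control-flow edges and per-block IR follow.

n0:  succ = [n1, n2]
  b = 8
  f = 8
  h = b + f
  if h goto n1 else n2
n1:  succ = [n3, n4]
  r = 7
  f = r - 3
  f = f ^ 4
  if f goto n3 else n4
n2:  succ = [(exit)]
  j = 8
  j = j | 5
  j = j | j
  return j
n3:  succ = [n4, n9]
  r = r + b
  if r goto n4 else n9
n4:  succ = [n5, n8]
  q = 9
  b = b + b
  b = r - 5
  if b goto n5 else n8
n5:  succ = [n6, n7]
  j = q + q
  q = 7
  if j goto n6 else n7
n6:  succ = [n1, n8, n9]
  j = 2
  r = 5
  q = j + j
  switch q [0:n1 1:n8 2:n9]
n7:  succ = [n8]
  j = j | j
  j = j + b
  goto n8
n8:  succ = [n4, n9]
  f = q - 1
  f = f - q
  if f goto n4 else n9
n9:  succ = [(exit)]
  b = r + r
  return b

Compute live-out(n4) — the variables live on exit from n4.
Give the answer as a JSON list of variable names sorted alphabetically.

Answer: ["b", "q", "r"]

Derivation:
Per-block:
  n0 def {b,f,h} use ∅
  n1 def {f,r} use ∅
  n2 def {j} use ∅
  n3 def {r} use {b,r}
  n4 def {b,q} use {b,r}
  n5 def {j,q} use {q}
  n6 def {j,q,r} use ∅
  n7 def {j} use {b,j}
  n8 def {f} use {q}
  n9 def {b} use {r}

Liveness:
  n0: in=∅ out={b}
  n1: in={b} out={b,r}
  n2: in=∅ out=∅
  n3: in={b,r} out={b,r}
  n4: in={b,r} out={b,q,r}
  n5: in={b,q,r} out={b,j,q,r}
  n6: in={b} out={b,q,r}
  n7: in={b,j,q,r} out={b,q,r}
  n8: in={b,q,r} out={b,r}
  n9: in={r} out=∅

live-out(n4) = ["b", "q", "r"]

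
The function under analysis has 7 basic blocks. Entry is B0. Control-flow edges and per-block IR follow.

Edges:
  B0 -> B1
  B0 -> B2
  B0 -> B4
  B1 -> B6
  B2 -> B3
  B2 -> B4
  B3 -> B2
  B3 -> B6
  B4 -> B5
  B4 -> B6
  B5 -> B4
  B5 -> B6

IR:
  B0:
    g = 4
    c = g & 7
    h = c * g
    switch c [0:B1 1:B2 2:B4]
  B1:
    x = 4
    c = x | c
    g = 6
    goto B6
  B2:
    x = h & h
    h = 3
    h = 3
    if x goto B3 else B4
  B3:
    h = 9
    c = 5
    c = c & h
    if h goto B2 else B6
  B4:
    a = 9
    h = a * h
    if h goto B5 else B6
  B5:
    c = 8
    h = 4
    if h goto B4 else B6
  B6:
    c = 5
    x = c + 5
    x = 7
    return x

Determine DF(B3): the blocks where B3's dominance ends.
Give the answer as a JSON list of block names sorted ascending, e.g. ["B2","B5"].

Answer: ["B2", "B6"]

Working:
idom tree: B1←B0 B2←B0 B3←B2 B4←B0 B5←B4 B6←B0
Join-block Dom:
  B2: preds {B0,B3}: {B0} ∩ {B0,B2,B3} = {B0}; idom=B0
  B4: preds {B0,B2,B5}: {B0} ∩ {B0,B2} ∩ {B0,B4,B5} = {B0}; idom=B0
  B6: preds {B1,B3,B4,B5}: {B0,B1} ∩ {B0,B2,B3} ∩ {B0,B4} ∩ {B0,B4,B5} = {B0}; idom=B0

Frontier:
  join B2 pred B0: · stop@B0
  join B2 pred B3: B3→B2 stop@B0
  join B4 pred B0: · stop@B0
  join B4 pred B2: B2 stop@B0
  join B4 pred B5: B5→B4 stop@B0
  join B6 pred B1: B1 stop@B0
  join B6 pred B3: B3→B2 stop@B0
  join B6 pred B4: B4 stop@B0
  join B6 pred B5: B5→B4 stop@B0
  DF(B0)=∅
  DF(B1)={B6}
  DF(B2)={B2,B4,B6}
  DF(B3)={B2,B6}
  DF(B4)={B4,B6}
  DF(B5)={B4,B6}
  DF(B6)=∅

DF(B3) = ["B2", "B6"]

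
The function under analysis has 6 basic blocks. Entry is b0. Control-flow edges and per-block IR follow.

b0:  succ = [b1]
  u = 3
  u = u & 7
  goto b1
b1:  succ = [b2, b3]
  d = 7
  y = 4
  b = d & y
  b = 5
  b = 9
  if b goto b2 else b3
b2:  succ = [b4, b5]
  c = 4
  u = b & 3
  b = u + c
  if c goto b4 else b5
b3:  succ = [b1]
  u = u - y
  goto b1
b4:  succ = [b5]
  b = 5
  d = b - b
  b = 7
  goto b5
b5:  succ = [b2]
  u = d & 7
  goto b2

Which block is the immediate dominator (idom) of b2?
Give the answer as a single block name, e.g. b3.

Answer: b1

Analysis:
idom tree: b1←b0 b2←b1 b3←b1 b4←b2 b5←b2
Join-block Dom:
  b1: preds {b0,b3}: {b0} ∩ {b0,b1,b3} = {b0}; idom=b0
  b2: preds {b1,b5}: {b0,b1} ∩ {b0,b1,b2,b5} = {b0,b1}; idom=b1
  b5: preds {b2,b4}: {b0,b1,b2} ∩ {b0,b1,b2,b4} = {b0,b1,b2}; idom=b2

idom(b2) = b1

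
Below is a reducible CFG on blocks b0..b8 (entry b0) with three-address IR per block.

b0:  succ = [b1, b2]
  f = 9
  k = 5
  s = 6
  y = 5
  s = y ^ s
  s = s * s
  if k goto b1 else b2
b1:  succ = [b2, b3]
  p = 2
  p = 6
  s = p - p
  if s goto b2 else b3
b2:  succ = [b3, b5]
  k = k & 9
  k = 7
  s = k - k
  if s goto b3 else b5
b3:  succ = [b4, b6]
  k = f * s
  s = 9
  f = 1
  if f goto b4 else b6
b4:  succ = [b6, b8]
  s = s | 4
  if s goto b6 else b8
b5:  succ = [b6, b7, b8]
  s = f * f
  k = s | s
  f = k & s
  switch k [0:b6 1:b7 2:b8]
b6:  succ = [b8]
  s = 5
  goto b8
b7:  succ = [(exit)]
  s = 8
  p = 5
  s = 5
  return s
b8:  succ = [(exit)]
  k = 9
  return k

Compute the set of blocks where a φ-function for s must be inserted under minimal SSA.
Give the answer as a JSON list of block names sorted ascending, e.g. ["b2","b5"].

idom tree: b1←b0 b2←b0 b3←b0 b4←b3 b5←b2 b6←b0 b7←b5 b8←b0
Join-block Dom:
  b2: preds {b0,b1}: {b0} ∩ {b0,b1} = {b0}; idom=b0
  b3: preds {b1,b2}: {b0,b1} ∩ {b0,b2} = {b0}; idom=b0
  b6: preds {b3,b4,b5}: {b0,b3} ∩ {b0,b3,b4} ∩ {b0,b2,b5} = {b0}; idom=b0
  b8: preds {b4,b5,b6}: {b0,b3,b4} ∩ {b0,b2,b5} ∩ {b0,b6} = {b0}; idom=b0

DF derivation:
  b2←b0: walk · to b0
  b2←b1: walk b1 to b0
  b3←b1: walk b1 to b0
  b3←b2: walk b2 to b0
  b6←b3: walk b3 to b0
  b6←b4: walk b4→b3 to b0
  b6←b5: walk b5→b2 to b0
  b8←b4: walk b4→b3 to b0
  b8←b5: walk b5→b2 to b0
  b8←b6: walk b6 to b0
  b0 → ∅
  b1 → {b2,b3}
  b2 → {b3,b6,b8}
  b3 → {b6,b8}
  b4 → {b6,b8}
  b5 → {b6,b8}
  b6 → {b8}
  b7 → ∅
  b8 → ∅

φ for s: defs {b0,b1,b2,b3,b4,b5,b6,b7}
  DF⁺ = {b2,b3,b6,b8}

Answer: ["b2", "b3", "b6", "b8"]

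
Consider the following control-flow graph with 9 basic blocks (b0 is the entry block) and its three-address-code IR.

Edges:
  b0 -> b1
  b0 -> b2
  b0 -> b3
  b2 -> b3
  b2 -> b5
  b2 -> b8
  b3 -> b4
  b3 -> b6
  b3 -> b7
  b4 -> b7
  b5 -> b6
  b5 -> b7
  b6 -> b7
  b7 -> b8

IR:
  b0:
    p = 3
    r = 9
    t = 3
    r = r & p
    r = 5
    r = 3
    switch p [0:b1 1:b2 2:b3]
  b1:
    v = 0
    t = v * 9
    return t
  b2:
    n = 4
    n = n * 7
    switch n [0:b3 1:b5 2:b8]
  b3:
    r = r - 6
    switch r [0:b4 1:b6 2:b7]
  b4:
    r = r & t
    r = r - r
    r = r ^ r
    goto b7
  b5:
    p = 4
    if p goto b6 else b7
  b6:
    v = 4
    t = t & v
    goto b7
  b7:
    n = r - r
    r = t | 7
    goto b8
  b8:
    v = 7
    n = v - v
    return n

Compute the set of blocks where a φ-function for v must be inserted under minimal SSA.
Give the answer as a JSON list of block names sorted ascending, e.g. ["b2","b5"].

idom tree: b1←b0 b2←b0 b3←b0 b4←b3 b5←b2 b6←b0 b7←b0 b8←b0
Join-block Dom:
  b3: preds {b0,b2}: {b0} ∩ {b0,b2} = {b0}; idom=b0
  b6: preds {b3,b5}: {b0,b3} ∩ {b0,b2,b5} = {b0}; idom=b0
  b7: preds {b3,b4,b5,b6}: {b0,b3} ∩ {b0,b3,b4} ∩ {b0,b2,b5} ∩ {b0,b6} = {b0}; idom=b0
  b8: preds {b2,b7}: {b0,b2} ∩ {b0,b7} = {b0}; idom=b0

Frontier:
  b3←b0: walk · to b0
  b3←b2: walk b2 to b0
  b6←b3: walk b3 to b0
  b6←b5: walk b5→b2 to b0
  b7←b3: walk b3 to b0
  b7←b4: walk b4→b3 to b0
  b7←b5: walk b5→b2 to b0
  b7←b6: walk b6 to b0
  b8←b2: walk b2 to b0
  b8←b7: walk b7 to b0
  DF(b0)=∅
  DF(b1)=∅
  DF(b2)={b3,b6,b7,b8}
  DF(b3)={b6,b7}
  DF(b4)={b7}
  DF(b5)={b6,b7}
  DF(b6)={b7}
  DF(b7)={b8}
  DF(b8)=∅

φ for v: defs {b1,b6,b8}
  DF⁺ = {b7,b8}

Answer: ["b7", "b8"]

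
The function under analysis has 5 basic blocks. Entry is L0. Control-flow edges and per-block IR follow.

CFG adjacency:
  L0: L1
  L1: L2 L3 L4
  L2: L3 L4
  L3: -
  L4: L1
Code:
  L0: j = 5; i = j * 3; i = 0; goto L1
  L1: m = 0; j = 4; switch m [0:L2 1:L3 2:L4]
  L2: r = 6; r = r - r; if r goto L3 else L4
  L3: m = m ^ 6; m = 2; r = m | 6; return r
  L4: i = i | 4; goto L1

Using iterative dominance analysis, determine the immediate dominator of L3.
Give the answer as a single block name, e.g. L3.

Answer: L1

Working:
idom tree: L1←L0 L2←L1 L3←L1 L4←L1
Join-block Dom:
  L1: preds {L0,L4}: {L0} ∩ {L0,L1,L4} = {L0}; idom=L0
  L3: preds {L1,L2}: {L0,L1} ∩ {L0,L1,L2} = {L0,L1}; idom=L1
  L4: preds {L1,L2}: {L0,L1} ∩ {L0,L1,L2} = {L0,L1}; idom=L1

idom(L3) = L1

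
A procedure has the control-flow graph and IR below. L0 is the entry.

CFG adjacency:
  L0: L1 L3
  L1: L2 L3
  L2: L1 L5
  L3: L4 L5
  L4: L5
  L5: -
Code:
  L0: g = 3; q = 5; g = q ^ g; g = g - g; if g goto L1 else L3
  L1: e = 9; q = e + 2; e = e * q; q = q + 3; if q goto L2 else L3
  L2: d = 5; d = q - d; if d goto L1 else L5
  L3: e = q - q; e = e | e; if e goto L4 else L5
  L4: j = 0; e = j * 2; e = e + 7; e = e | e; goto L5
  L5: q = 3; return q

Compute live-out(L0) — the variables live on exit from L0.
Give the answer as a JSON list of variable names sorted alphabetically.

Per-block:
  L0: {g,q} / ∅
  L1: {e,q} / ∅
  L2: {d} / {q}
  L3: {e} / {q}
  L4: {e,j} / ∅
  L5: {q} / ∅

Liveness:
  live L0: ∅→{q}
  live L1: ∅→{q}
  live L2: {q}→∅
  live L3: {q}→∅
  live L4: ∅→∅
  live L5: ∅→∅

live-out(L0) = ["q"]

Answer: ["q"]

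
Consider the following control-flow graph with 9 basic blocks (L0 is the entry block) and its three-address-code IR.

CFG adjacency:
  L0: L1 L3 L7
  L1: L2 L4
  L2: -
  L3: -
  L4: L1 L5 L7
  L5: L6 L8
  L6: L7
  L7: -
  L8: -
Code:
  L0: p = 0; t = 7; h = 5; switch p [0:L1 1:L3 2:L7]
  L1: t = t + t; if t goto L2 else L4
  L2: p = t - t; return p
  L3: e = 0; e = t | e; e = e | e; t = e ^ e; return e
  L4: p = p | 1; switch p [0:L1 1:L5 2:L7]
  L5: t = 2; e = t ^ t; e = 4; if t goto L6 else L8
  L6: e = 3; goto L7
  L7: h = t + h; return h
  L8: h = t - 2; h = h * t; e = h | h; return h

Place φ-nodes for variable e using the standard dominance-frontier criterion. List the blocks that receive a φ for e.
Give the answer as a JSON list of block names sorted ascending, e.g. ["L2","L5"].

idom tree: L1←L0 L2←L1 L3←L0 L4←L1 L5←L4 L6←L5 L7←L0 L8←L5
Join-block Dom:
  L1: preds {L0,L4}: {L0} ∩ {L0,L1,L4} = {L0}; idom=L0
  L7: preds {L0,L4,L6}: {L0} ∩ {L0,L1,L4} ∩ {L0,L1,L4,L5,L6} = {L0}; idom=L0

Frontier:
  join L1 pred L0: · stop@L0
  join L1 pred L4: L4→L1 stop@L0
  join L7 pred L0: · stop@L0
  join L7 pred L4: L4→L1 stop@L0
  join L7 pred L6: L6→L5→L4→L1 stop@L0
  L0 → ∅
  L1 → {L1,L7}
  L2 → ∅
  L3 → ∅
  L4 → {L1,L7}
  L5 → {L7}
  L6 → {L7}
  L7 → ∅
  L8 → ∅

φ for e: defs {L3,L5,L6,L8}
  DF⁺ = {L7}

Answer: ["L7"]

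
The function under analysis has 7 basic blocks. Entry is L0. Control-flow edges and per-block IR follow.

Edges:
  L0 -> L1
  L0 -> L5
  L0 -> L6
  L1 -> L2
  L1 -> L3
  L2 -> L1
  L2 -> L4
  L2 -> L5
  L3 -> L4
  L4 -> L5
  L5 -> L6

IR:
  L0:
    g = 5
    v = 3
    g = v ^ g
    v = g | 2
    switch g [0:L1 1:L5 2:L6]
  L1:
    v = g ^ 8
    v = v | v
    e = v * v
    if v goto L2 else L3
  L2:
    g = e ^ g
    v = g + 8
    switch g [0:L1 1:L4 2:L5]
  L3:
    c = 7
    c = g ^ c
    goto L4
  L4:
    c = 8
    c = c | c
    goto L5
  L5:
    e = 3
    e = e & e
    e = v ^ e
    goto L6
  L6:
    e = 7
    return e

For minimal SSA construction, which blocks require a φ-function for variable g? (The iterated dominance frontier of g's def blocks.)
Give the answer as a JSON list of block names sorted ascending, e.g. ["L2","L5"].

Answer: ["L1", "L4", "L5", "L6"]

Derivation:
idom tree: L1←L0 L2←L1 L3←L1 L4←L1 L5←L0 L6←L0
Join-block Dom:
  L1: preds {L0,L2}: {L0} ∩ {L0,L1,L2} = {L0}; idom=L0
  L4: preds {L2,L3}: {L0,L1,L2} ∩ {L0,L1,L3} = {L0,L1}; idom=L1
  L5: preds {L0,L2,L4}: {L0} ∩ {L0,L1,L2} ∩ {L0,L1,L4} = {L0}; idom=L0
  L6: preds {L0,L5}: {L0} ∩ {L0,L5} = {L0}; idom=L0

Frontier:
  join L1 pred L0: · stop@L0
  join L1 pred L2: L2→L1 stop@L0
  join L4 pred L2: L2 stop@L1
  join L4 pred L3: L3 stop@L1
  join L5 pred L0: · stop@L0
  join L5 pred L2: L2→L1 stop@L0
  join L5 pred L4: L4→L1 stop@L0
  join L6 pred L0: · stop@L0
  join L6 pred L5: L5 stop@L0
  DF(L0)=∅
  DF(L1)={L1,L5}
  DF(L2)={L1,L4,L5}
  DF(L3)={L4}
  DF(L4)={L5}
  DF(L5)={L6}
  DF(L6)=∅

φ for g: defs {L0,L2}
  DF⁺ = {L1,L4,L5,L6}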